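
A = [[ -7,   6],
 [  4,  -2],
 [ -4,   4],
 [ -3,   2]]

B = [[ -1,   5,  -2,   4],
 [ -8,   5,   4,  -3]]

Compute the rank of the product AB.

2

First compute AB:
[[-41,  -5,  38, -46],
 [ 12,  10, -16,  22],
 [-28,   0,  24, -28],
 [-13,  -5,  14, -18]]
Now row reduce the product.
R2 ← R2 + (12/41)·R1: [0, 350/41, -200/41, 350/41]
R3 ← R3 − (28/41)·R1: [0, 140/41, -80/41, 140/41]
R4 ← R4 − (13/41)·R1: [0, -140/41, 80/41, -140/41]
R3 ← R3 − (2/5)·R2: [0, 0, 0, 0]
R4 ← R4 + (2/5)·R2: [0, 0, 0, 0]
2 nonzero rows, so rank(AB) = 2.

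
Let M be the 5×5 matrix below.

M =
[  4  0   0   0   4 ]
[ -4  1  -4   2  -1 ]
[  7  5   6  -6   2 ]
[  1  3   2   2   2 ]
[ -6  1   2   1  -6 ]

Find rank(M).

Row reduce to echelon form.
R2 ← R2 + R1: [0, 1, -4, 2, 3]
R3 ← R3 − (7/4)·R1: [0, 5, 6, -6, -5]
R4 ← R4 − (1/4)·R1: [0, 3, 2, 2, 1]
R5 ← R5 + (3/2)·R1: [0, 1, 2, 1, 0]
R3 ← R3 − (5)·R2: [0, 0, 26, -16, -20]
R4 ← R4 − (3)·R2: [0, 0, 14, -4, -8]
R5 ← R5 − R2: [0, 0, 6, -1, -3]
R4 ← R4 − (7/13)·R3: [0, 0, 0, 60/13, 36/13]
R5 ← R5 − (3/13)·R3: [0, 0, 0, 35/13, 21/13]
R5 ← R5 − (7/12)·R4: [0, 0, 0, 0, 0]
Echelon form has 4 nonzero rows, so rank(M) = 4.

4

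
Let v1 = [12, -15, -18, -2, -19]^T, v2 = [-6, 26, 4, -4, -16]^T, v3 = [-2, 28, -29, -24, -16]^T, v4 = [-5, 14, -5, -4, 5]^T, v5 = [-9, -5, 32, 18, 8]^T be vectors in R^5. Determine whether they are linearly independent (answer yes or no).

yes

Form the matrix with these vectors as rows and row reduce.
R2 ← R2 + (1/2)·R1: [0, 37/2, -5, -5, -51/2]
R3 ← R3 + (1/6)·R1: [0, 51/2, -32, -73/3, -115/6]
R4 ← R4 + (5/12)·R1: [0, 31/4, -25/2, -29/6, -35/12]
R5 ← R5 + (3/4)·R1: [0, -65/4, 37/2, 33/2, -25/4]
R3 ← R3 − (51/37)·R2: [0, 0, -929/37, -1936/111, 1774/111]
R4 ← R4 − (31/74)·R2: [0, 0, -385/37, -304/111, 862/111]
R5 ← R5 + (65/74)·R2: [0, 0, 522/37, 448/37, -1060/37]
R4 ← R4 − (385/929)·R3: [0, 0, 0, 12512/2787, 3184/2787]
R5 ← R5 + (522/929)·R3: [0, 0, 0, 2144/929, -18272/929]
R5 ← R5 − (201/391)·R4: [0, 0, 0, 0, -7920/391]
5 nonzero rows, so the 5 vectors span a space of dimension 5.
Since 5 = 5, the vectors are linearly independent.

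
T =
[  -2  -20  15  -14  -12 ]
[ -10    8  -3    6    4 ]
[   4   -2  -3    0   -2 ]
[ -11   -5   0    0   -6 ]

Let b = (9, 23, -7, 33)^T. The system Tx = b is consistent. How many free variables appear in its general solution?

Row reduce the augmented matrix [T | b].
R2 ← R2 − (5)·R1: [0, 108, -78, 76, 64, -22]
R3 ← R3 + (2)·R1: [0, -42, 27, -28, -26, 11]
R4 ← R4 − (11/2)·R1: [0, 105, -165/2, 77, 60, -33/2]
R3 ← R3 + (7/18)·R2: [0, 0, -10/3, 14/9, -10/9, 22/9]
R4 ← R4 − (35/36)·R2: [0, 0, -20/3, 28/9, -20/9, 44/9]
R4 ← R4 − (2)·R3: [0, 0, 0, 0, 0, 0]
The echelon form has 3 nonzero rows, and every pivot lies in the first 5 columns, so rank(T) = rank([T|b]) = 3.
The system is consistent.
Free variables = (unknowns) − (rank) = 5 − 3 = 2.

2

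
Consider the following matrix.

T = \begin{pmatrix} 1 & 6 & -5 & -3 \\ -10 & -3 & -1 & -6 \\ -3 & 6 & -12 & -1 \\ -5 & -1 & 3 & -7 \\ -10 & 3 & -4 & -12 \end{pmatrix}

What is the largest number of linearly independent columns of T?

Row reduce to echelon form.
R2 ← R2 + (10)·R1: [0, 57, -51, -36]
R3 ← R3 + (3)·R1: [0, 24, -27, -10]
R4 ← R4 + (5)·R1: [0, 29, -22, -22]
R5 ← R5 + (10)·R1: [0, 63, -54, -42]
R3 ← R3 − (8/19)·R2: [0, 0, -105/19, 98/19]
R4 ← R4 − (29/57)·R2: [0, 0, 75/19, -70/19]
R5 ← R5 − (21/19)·R2: [0, 0, 45/19, -42/19]
R4 ← R4 + (5/7)·R3: [0, 0, 0, 0]
R5 ← R5 + (3/7)·R3: [0, 0, 0, 0]
Echelon form has 3 nonzero rows, so rank(T) = 3.
The rank gives the maximum number of linearly independent columns: 3.

3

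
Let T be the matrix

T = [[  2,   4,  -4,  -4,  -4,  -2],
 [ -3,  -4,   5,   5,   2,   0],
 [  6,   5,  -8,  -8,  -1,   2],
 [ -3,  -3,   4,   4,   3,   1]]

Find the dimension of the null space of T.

Row reduce to echelon form.
R2 ← R2 + (3/2)·R1: [0, 2, -1, -1, -4, -3]
R3 ← R3 − (3)·R1: [0, -7, 4, 4, 11, 8]
R4 ← R4 + (3/2)·R1: [0, 3, -2, -2, -3, -2]
R3 ← R3 + (7/2)·R2: [0, 0, 1/2, 1/2, -3, -5/2]
R4 ← R4 − (3/2)·R2: [0, 0, -1/2, -1/2, 3, 5/2]
R4 ← R4 + R3: [0, 0, 0, 0, 0, 0]
3 nonzero rows, so rank(T) = 3.
T has 6 columns; by rank–nullity, nullity = 6 − 3 = 3.

3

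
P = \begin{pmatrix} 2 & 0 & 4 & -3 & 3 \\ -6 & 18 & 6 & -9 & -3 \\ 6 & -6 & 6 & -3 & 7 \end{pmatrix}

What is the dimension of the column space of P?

2

Row reduce to echelon form.
R2 ← R2 + (3)·R1: [0, 18, 18, -18, 6]
R3 ← R3 − (3)·R1: [0, -6, -6, 6, -2]
R3 ← R3 + (1/3)·R2: [0, 0, 0, 0, 0]
Echelon form has 2 nonzero rows, so rank(P) = 2.
The column space has dimension equal to the rank: 2.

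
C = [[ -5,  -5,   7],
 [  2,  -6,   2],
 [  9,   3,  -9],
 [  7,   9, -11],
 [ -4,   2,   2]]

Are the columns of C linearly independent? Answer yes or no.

Row reduce C to echelon form.
R2 ← R2 + (2/5)·R1: [0, -8, 24/5]
R3 ← R3 + (9/5)·R1: [0, -6, 18/5]
R4 ← R4 + (7/5)·R1: [0, 2, -6/5]
R5 ← R5 − (4/5)·R1: [0, 6, -18/5]
R3 ← R3 − (3/4)·R2: [0, 0, 0]
R4 ← R4 + (1/4)·R2: [0, 0, 0]
R5 ← R5 + (3/4)·R2: [0, 0, 0]
2 pivots among 3 columns.
Only 2 < 3 pivot columns, so the columns are linearly dependent.

no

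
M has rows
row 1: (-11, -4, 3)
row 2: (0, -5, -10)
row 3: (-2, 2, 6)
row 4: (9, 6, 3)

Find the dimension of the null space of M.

1

Row reduce to echelon form.
R3 ← R3 − (2/11)·R1: [0, 30/11, 60/11]
R4 ← R4 + (9/11)·R1: [0, 30/11, 60/11]
R3 ← R3 + (6/11)·R2: [0, 0, 0]
R4 ← R4 + (6/11)·R2: [0, 0, 0]
2 nonzero rows, so rank(M) = 2.
M has 3 columns; by rank–nullity, nullity = 3 − 2 = 1.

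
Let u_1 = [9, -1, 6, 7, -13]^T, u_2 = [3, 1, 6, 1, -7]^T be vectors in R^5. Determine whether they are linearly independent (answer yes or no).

Form the matrix with these vectors as rows and row reduce.
R2 ← R2 − (1/3)·R1: [0, 4/3, 4, -4/3, -8/3]
2 nonzero rows, so the 2 vectors span a space of dimension 2.
Since 2 = 2, the vectors are linearly independent.

yes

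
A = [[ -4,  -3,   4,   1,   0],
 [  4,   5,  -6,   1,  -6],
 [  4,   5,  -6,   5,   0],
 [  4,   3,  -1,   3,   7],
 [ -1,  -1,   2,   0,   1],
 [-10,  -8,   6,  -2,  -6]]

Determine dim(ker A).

Row reduce to echelon form.
R2 ← R2 + R1: [0, 2, -2, 2, -6]
R3 ← R3 + R1: [0, 2, -2, 6, 0]
R4 ← R4 + R1: [0, 0, 3, 4, 7]
R5 ← R5 − (1/4)·R1: [0, -1/4, 1, -1/4, 1]
R6 ← R6 − (5/2)·R1: [0, -1/2, -4, -9/2, -6]
R3 ← R3 − R2: [0, 0, 0, 4, 6]
R5 ← R5 + (1/8)·R2: [0, 0, 3/4, 0, 1/4]
R6 ← R6 + (1/4)·R2: [0, 0, -9/2, -4, -15/2]
Swap R3 ↔ R4
R5 ← R5 − (1/4)·R3: [0, 0, 0, -1, -3/2]
R6 ← R6 + (3/2)·R3: [0, 0, 0, 2, 3]
R5 ← R5 + (1/4)·R4: [0, 0, 0, 0, 0]
R6 ← R6 − (1/2)·R4: [0, 0, 0, 0, 0]
4 nonzero rows, so rank(A) = 4.
A has 5 columns; by rank–nullity, nullity = 5 − 4 = 1.

1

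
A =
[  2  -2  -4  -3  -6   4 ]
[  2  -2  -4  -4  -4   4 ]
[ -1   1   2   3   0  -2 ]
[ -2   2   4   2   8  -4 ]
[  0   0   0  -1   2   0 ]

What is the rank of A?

2

Row reduce to echelon form.
R2 ← R2 − R1: [0, 0, 0, -1, 2, 0]
R3 ← R3 + (1/2)·R1: [0, 0, 0, 3/2, -3, 0]
R4 ← R4 + R1: [0, 0, 0, -1, 2, 0]
R3 ← R3 + (3/2)·R2: [0, 0, 0, 0, 0, 0]
R4 ← R4 − R2: [0, 0, 0, 0, 0, 0]
R5 ← R5 − R2: [0, 0, 0, 0, 0, 0]
Echelon form has 2 nonzero rows, so rank(A) = 2.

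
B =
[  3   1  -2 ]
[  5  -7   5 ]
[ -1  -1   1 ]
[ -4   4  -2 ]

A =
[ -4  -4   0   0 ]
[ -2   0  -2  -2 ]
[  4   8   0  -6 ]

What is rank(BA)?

First compute BA:
[[-22, -28,  -2,  10],
 [ 14,  20,  14, -16],
 [ 10,  12,   2,  -4],
 [  0,   0,  -8,   4]]
Now row reduce the product.
R2 ← R2 + (7/11)·R1: [0, 24/11, 140/11, -106/11]
R3 ← R3 + (5/11)·R1: [0, -8/11, 12/11, 6/11]
R3 ← R3 + (1/3)·R2: [0, 0, 16/3, -8/3]
R4 ← R4 + (3/2)·R3: [0, 0, 0, 0]
3 nonzero rows, so rank(BA) = 3.

3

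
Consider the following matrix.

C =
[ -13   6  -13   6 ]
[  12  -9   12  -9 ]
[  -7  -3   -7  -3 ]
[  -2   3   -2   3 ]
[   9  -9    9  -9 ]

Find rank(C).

2

Row reduce to echelon form.
R2 ← R2 + (12/13)·R1: [0, -45/13, 0, -45/13]
R3 ← R3 − (7/13)·R1: [0, -81/13, 0, -81/13]
R4 ← R4 − (2/13)·R1: [0, 27/13, 0, 27/13]
R5 ← R5 + (9/13)·R1: [0, -63/13, 0, -63/13]
R3 ← R3 − (9/5)·R2: [0, 0, 0, 0]
R4 ← R4 + (3/5)·R2: [0, 0, 0, 0]
R5 ← R5 − (7/5)·R2: [0, 0, 0, 0]
Echelon form has 2 nonzero rows, so rank(C) = 2.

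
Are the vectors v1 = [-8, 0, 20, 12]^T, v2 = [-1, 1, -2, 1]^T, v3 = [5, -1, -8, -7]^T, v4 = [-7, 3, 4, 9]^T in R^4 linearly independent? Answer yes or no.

no

Form the matrix with these vectors as rows and row reduce.
R2 ← R2 − (1/8)·R1: [0, 1, -9/2, -1/2]
R3 ← R3 + (5/8)·R1: [0, -1, 9/2, 1/2]
R4 ← R4 − (7/8)·R1: [0, 3, -27/2, -3/2]
R3 ← R3 + R2: [0, 0, 0, 0]
R4 ← R4 − (3)·R2: [0, 0, 0, 0]
2 nonzero rows, so the 4 vectors span a space of dimension 2.
Since 2 < 4, the vectors are linearly dependent.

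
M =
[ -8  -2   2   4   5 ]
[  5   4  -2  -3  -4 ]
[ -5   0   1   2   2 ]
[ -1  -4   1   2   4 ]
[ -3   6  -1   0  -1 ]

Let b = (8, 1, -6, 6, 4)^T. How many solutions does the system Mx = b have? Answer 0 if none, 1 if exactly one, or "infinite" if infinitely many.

0

Row reduce the augmented matrix [M | b].
R2 ← R2 + (5/8)·R1: [0, 11/4, -3/4, -1/2, -7/8, 6]
R3 ← R3 − (5/8)·R1: [0, 5/4, -1/4, -1/2, -9/8, -11]
R4 ← R4 − (1/8)·R1: [0, -15/4, 3/4, 3/2, 27/8, 5]
R5 ← R5 − (3/8)·R1: [0, 27/4, -7/4, -3/2, -23/8, 1]
R3 ← R3 − (5/11)·R2: [0, 0, 1/11, -3/11, -8/11, -151/11]
R4 ← R4 + (15/11)·R2: [0, 0, -3/11, 9/11, 24/11, 145/11]
R5 ← R5 − (27/11)·R2: [0, 0, 1/11, -3/11, -8/11, -151/11]
R4 ← R4 + (3)·R3: [0, 0, 0, 0, 0, -28]
R5 ← R5 − R3: [0, 0, 0, 0, 0, 0]
The echelon form has 4 nonzero rows; the last pivot sits in the augmented column, so rank(M) = 3 but rank([M|b]) = 4.
Since the ranks differ, the system is inconsistent.
It has no solutions.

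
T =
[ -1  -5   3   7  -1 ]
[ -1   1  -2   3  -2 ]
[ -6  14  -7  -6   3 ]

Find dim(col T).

Row reduce to echelon form.
R2 ← R2 − R1: [0, 6, -5, -4, -1]
R3 ← R3 − (6)·R1: [0, 44, -25, -48, 9]
R3 ← R3 − (22/3)·R2: [0, 0, 35/3, -56/3, 49/3]
Echelon form has 3 nonzero rows, so rank(T) = 3.
The column space has dimension equal to the rank: 3.

3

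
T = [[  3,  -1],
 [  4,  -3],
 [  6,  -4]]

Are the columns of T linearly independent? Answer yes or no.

yes

Row reduce T to echelon form.
R2 ← R2 − (4/3)·R1: [0, -5/3]
R3 ← R3 − (2)·R1: [0, -2]
R3 ← R3 − (6/5)·R2: [0, 0]
2 pivots among 2 columns.
Every column is a pivot column, so the columns are linearly independent.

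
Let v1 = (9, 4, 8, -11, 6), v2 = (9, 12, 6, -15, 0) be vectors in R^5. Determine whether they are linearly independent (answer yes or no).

Form the matrix with these vectors as rows and row reduce.
R2 ← R2 − R1: [0, 8, -2, -4, -6]
2 nonzero rows, so the 2 vectors span a space of dimension 2.
Since 2 = 2, the vectors are linearly independent.

yes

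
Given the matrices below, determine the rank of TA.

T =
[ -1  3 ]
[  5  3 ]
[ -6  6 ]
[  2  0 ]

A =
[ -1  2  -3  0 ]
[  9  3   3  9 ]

First compute TA:
[[ 28,   7,  12,  27],
 [ 22,  19,  -6,  27],
 [ 60,   6,  36,  54],
 [ -2,   4,  -6,   0]]
Now row reduce the product.
R2 ← R2 − (11/14)·R1: [0, 27/2, -108/7, 81/14]
R3 ← R3 − (15/7)·R1: [0, -9, 72/7, -27/7]
R4 ← R4 + (1/14)·R1: [0, 9/2, -36/7, 27/14]
R3 ← R3 + (2/3)·R2: [0, 0, 0, 0]
R4 ← R4 − (1/3)·R2: [0, 0, 0, 0]
2 nonzero rows, so rank(TA) = 2.

2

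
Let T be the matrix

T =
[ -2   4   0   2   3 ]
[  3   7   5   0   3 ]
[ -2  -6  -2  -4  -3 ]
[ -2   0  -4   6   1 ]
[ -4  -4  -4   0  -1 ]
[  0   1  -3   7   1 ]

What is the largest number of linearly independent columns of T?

Row reduce to echelon form.
R2 ← R2 + (3/2)·R1: [0, 13, 5, 3, 15/2]
R3 ← R3 − R1: [0, -10, -2, -6, -6]
R4 ← R4 − R1: [0, -4, -4, 4, -2]
R5 ← R5 − (2)·R1: [0, -12, -4, -4, -7]
R3 ← R3 + (10/13)·R2: [0, 0, 24/13, -48/13, -3/13]
R4 ← R4 + (4/13)·R2: [0, 0, -32/13, 64/13, 4/13]
R5 ← R5 + (12/13)·R2: [0, 0, 8/13, -16/13, -1/13]
R6 ← R6 − (1/13)·R2: [0, 0, -44/13, 88/13, 11/26]
R4 ← R4 + (4/3)·R3: [0, 0, 0, 0, 0]
R5 ← R5 − (1/3)·R3: [0, 0, 0, 0, 0]
R6 ← R6 + (11/6)·R3: [0, 0, 0, 0, 0]
Echelon form has 3 nonzero rows, so rank(T) = 3.
The rank gives the maximum number of linearly independent columns: 3.

3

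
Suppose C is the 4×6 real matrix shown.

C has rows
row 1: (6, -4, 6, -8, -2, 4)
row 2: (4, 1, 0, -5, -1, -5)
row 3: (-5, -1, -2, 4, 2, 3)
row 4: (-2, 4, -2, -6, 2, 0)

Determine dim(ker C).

2

Row reduce to echelon form.
R2 ← R2 − (2/3)·R1: [0, 11/3, -4, 1/3, 1/3, -23/3]
R3 ← R3 + (5/6)·R1: [0, -13/3, 3, -8/3, 1/3, 19/3]
R4 ← R4 + (1/3)·R1: [0, 8/3, 0, -26/3, 4/3, 4/3]
R3 ← R3 + (13/11)·R2: [0, 0, -19/11, -25/11, 8/11, -30/11]
R4 ← R4 − (8/11)·R2: [0, 0, 32/11, -98/11, 12/11, 76/11]
R4 ← R4 + (32/19)·R3: [0, 0, 0, -242/19, 44/19, 44/19]
4 nonzero rows, so rank(C) = 4.
C has 6 columns; by rank–nullity, nullity = 6 − 4 = 2.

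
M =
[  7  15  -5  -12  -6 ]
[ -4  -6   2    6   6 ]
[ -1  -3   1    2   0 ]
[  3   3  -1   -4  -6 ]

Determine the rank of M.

2

Row reduce to echelon form.
R2 ← R2 + (4/7)·R1: [0, 18/7, -6/7, -6/7, 18/7]
R3 ← R3 + (1/7)·R1: [0, -6/7, 2/7, 2/7, -6/7]
R4 ← R4 − (3/7)·R1: [0, -24/7, 8/7, 8/7, -24/7]
R3 ← R3 + (1/3)·R2: [0, 0, 0, 0, 0]
R4 ← R4 + (4/3)·R2: [0, 0, 0, 0, 0]
Echelon form has 2 nonzero rows, so rank(M) = 2.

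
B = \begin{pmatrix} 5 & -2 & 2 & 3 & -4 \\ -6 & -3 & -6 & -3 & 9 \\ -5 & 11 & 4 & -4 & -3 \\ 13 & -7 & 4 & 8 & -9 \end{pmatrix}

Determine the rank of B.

2

Row reduce to echelon form.
R2 ← R2 + (6/5)·R1: [0, -27/5, -18/5, 3/5, 21/5]
R3 ← R3 + R1: [0, 9, 6, -1, -7]
R4 ← R4 − (13/5)·R1: [0, -9/5, -6/5, 1/5, 7/5]
R3 ← R3 + (5/3)·R2: [0, 0, 0, 0, 0]
R4 ← R4 − (1/3)·R2: [0, 0, 0, 0, 0]
Echelon form has 2 nonzero rows, so rank(B) = 2.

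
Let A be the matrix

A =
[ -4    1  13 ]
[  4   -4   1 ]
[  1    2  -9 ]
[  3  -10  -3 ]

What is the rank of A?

Row reduce to echelon form.
R2 ← R2 + R1: [0, -3, 14]
R3 ← R3 + (1/4)·R1: [0, 9/4, -23/4]
R4 ← R4 + (3/4)·R1: [0, -37/4, 27/4]
R3 ← R3 + (3/4)·R2: [0, 0, 19/4]
R4 ← R4 − (37/12)·R2: [0, 0, -437/12]
R4 ← R4 + (23/3)·R3: [0, 0, 0]
Echelon form has 3 nonzero rows, so rank(A) = 3.

3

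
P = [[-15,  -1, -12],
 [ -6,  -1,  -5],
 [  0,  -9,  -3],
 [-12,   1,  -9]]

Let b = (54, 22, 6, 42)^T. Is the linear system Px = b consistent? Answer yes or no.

yes

Row reduce the augmented matrix [P | b].
R2 ← R2 − (2/5)·R1: [0, -3/5, -1/5, 2/5]
R4 ← R4 − (4/5)·R1: [0, 9/5, 3/5, -6/5]
R3 ← R3 − (15)·R2: [0, 0, 0, 0]
R4 ← R4 + (3)·R2: [0, 0, 0, 0]
The echelon form has 2 nonzero rows, and every pivot lies in the first 3 columns, so rank(P) = rank([P|b]) = 2.
The system is consistent.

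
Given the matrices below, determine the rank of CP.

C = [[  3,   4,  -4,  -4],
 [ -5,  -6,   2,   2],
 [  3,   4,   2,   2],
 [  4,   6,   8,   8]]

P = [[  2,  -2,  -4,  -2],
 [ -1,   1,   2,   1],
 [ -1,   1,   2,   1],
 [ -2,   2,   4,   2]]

1

First compute CP:
[[ 14, -14, -28, -14],
 [-10,  10,  20,  10],
 [ -4,   4,   8,   4],
 [-22,  22,  44,  22]]
Now row reduce the product.
R2 ← R2 + (5/7)·R1: [0, 0, 0, 0]
R3 ← R3 + (2/7)·R1: [0, 0, 0, 0]
R4 ← R4 + (11/7)·R1: [0, 0, 0, 0]
1 nonzero row, so rank(CP) = 1.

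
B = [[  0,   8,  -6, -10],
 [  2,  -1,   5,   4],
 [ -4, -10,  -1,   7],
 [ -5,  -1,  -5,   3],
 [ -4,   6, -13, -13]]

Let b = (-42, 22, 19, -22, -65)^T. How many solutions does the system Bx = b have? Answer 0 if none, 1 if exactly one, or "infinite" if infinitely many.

Row reduce the augmented matrix [B | b].
Swap R1 ↔ R2
R3 ← R3 + (2)·R1: [0, -12, 9, 15, 63]
R4 ← R4 + (5/2)·R1: [0, -7/2, 15/2, 13, 33]
R5 ← R5 + (2)·R1: [0, 4, -3, -5, -21]
R3 ← R3 + (3/2)·R2: [0, 0, 0, 0, 0]
R4 ← R4 + (7/16)·R2: [0, 0, 39/8, 69/8, 117/8]
R5 ← R5 − (1/2)·R2: [0, 0, 0, 0, 0]
Swap R3 ↔ R4
The echelon form has 3 nonzero rows, and every pivot lies in the first 4 columns, so rank(B) = rank([B|b]) = 3.
The system is consistent.
rank = 3 < 4 unknowns, so there are infinitely many solutions.

infinite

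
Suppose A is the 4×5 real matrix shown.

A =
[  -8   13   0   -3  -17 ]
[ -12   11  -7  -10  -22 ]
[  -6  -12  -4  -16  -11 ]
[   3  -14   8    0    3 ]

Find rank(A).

4

Row reduce to echelon form.
R2 ← R2 − (3/2)·R1: [0, -17/2, -7, -11/2, 7/2]
R3 ← R3 − (3/4)·R1: [0, -87/4, -4, -55/4, 7/4]
R4 ← R4 + (3/8)·R1: [0, -73/8, 8, -9/8, -27/8]
R3 ← R3 − (87/34)·R2: [0, 0, 473/34, 11/34, -245/34]
R4 ← R4 − (73/68)·R2: [0, 0, 1055/68, 325/68, -485/68]
R4 ← R4 − (1055/946)·R3: [0, 0, 0, 190/43, 855/946]
Echelon form has 4 nonzero rows, so rank(A) = 4.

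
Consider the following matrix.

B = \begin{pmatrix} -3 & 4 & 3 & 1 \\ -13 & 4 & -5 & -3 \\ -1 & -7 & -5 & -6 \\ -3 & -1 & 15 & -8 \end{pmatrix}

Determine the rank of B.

Row reduce to echelon form.
R2 ← R2 − (13/3)·R1: [0, -40/3, -18, -22/3]
R3 ← R3 − (1/3)·R1: [0, -25/3, -6, -19/3]
R4 ← R4 − R1: [0, -5, 12, -9]
R3 ← R3 − (5/8)·R2: [0, 0, 21/4, -7/4]
R4 ← R4 − (3/8)·R2: [0, 0, 75/4, -25/4]
R4 ← R4 − (25/7)·R3: [0, 0, 0, 0]
Echelon form has 3 nonzero rows, so rank(B) = 3.

3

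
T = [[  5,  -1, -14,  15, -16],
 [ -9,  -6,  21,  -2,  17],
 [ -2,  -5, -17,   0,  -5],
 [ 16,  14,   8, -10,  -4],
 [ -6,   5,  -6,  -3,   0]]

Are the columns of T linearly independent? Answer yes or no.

Row reduce T to echelon form.
R2 ← R2 + (9/5)·R1: [0, -39/5, -21/5, 25, -59/5]
R3 ← R3 + (2/5)·R1: [0, -27/5, -113/5, 6, -57/5]
R4 ← R4 − (16/5)·R1: [0, 86/5, 264/5, -58, 236/5]
R5 ← R5 + (6/5)·R1: [0, 19/5, -114/5, 15, -96/5]
R3 ← R3 − (9/13)·R2: [0, 0, -256/13, -147/13, -42/13]
R4 ← R4 + (86/39)·R2: [0, 0, 566/13, -112/39, 826/39]
R5 ← R5 + (19/39)·R2: [0, 0, -323/13, 1060/39, -973/39]
R4 ← R4 + (283/128)·R3: [0, 0, 0, -10703/384, 2695/192]
R5 ← R5 − (323/256)·R3: [0, 0, 0, 31831/768, -8015/384]
R5 ← R5 + (229/154)·R4: [0, 0, 0, 0, 0]
4 pivots among 5 columns.
Only 4 < 5 pivot columns, so the columns are linearly dependent.

no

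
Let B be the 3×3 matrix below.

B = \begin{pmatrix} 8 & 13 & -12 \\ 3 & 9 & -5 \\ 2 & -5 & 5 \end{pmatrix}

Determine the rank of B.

Row reduce to echelon form.
R2 ← R2 − (3/8)·R1: [0, 33/8, -1/2]
R3 ← R3 − (1/4)·R1: [0, -33/4, 8]
R3 ← R3 + (2)·R2: [0, 0, 7]
Echelon form has 3 nonzero rows, so rank(B) = 3.

3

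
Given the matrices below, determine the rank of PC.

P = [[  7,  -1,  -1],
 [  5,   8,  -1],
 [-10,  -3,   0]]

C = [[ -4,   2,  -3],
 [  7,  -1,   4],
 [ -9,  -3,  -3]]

First compute PC:
[[-26,  18, -22],
 [ 45,   5,  20],
 [ 19, -17,  18]]
Now row reduce the product.
R2 ← R2 + (45/26)·R1: [0, 470/13, -235/13]
R3 ← R3 + (19/26)·R1: [0, -50/13, 25/13]
R3 ← R3 + (5/47)·R2: [0, 0, 0]
2 nonzero rows, so rank(PC) = 2.

2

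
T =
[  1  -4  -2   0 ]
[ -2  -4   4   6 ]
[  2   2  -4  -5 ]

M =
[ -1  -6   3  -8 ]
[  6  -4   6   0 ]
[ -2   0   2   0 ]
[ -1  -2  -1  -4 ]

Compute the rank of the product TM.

2

First compute TM:
[[-21,  10, -25,  -8],
 [-36,  16, -28,  -8],
 [ 23, -10,  15,   4]]
Now row reduce the product.
R2 ← R2 − (12/7)·R1: [0, -8/7, 104/7, 40/7]
R3 ← R3 + (23/21)·R1: [0, 20/21, -260/21, -100/21]
R3 ← R3 + (5/6)·R2: [0, 0, 0, 0]
2 nonzero rows, so rank(TM) = 2.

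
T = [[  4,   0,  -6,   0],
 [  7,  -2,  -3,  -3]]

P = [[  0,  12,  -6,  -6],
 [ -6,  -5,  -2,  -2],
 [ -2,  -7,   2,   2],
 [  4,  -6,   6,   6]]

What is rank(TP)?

First compute TP:
[[ 12,  90, -36, -36],
 [  6, 133, -62, -62]]
Now row reduce the product.
R2 ← R2 − (1/2)·R1: [0, 88, -44, -44]
2 nonzero rows, so rank(TP) = 2.

2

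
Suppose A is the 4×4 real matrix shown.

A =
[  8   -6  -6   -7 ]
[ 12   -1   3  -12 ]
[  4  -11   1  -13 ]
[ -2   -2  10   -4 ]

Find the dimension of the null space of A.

0

Row reduce to echelon form.
R2 ← R2 − (3/2)·R1: [0, 8, 12, -3/2]
R3 ← R3 − (1/2)·R1: [0, -8, 4, -19/2]
R4 ← R4 + (1/4)·R1: [0, -7/2, 17/2, -23/4]
R3 ← R3 + R2: [0, 0, 16, -11]
R4 ← R4 + (7/16)·R2: [0, 0, 55/4, -205/32]
R4 ← R4 − (55/64)·R3: [0, 0, 0, 195/64]
4 nonzero rows, so rank(A) = 4.
A has 4 columns; by rank–nullity, nullity = 4 − 4 = 0.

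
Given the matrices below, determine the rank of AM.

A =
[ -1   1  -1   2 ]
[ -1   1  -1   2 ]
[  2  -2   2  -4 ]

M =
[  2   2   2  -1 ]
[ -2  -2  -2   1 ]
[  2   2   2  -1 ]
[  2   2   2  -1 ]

First compute AM:
[[ -2,  -2,  -2,   1],
 [ -2,  -2,  -2,   1],
 [  4,   4,   4,  -2]]
Now row reduce the product.
R2 ← R2 − R1: [0, 0, 0, 0]
R3 ← R3 + (2)·R1: [0, 0, 0, 0]
1 nonzero row, so rank(AM) = 1.

1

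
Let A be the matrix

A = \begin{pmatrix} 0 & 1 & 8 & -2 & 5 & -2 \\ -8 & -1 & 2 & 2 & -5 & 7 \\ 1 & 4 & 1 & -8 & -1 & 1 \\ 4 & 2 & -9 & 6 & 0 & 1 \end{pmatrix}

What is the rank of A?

4

Row reduce to echelon form.
Swap R1 ↔ R2
R3 ← R3 + (1/8)·R1: [0, 31/8, 5/4, -31/4, -13/8, 15/8]
R4 ← R4 + (1/2)·R1: [0, 3/2, -8, 7, -5/2, 9/2]
R3 ← R3 − (31/8)·R2: [0, 0, -119/4, 0, -21, 77/8]
R4 ← R4 − (3/2)·R2: [0, 0, -20, 10, -10, 15/2]
R4 ← R4 − (80/119)·R3: [0, 0, 0, 10, 70/17, 35/34]
Echelon form has 4 nonzero rows, so rank(A) = 4.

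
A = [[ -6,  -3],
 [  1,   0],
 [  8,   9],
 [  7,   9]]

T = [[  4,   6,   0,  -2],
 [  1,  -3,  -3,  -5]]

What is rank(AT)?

2

First compute AT:
[[-27, -27,   9,  27],
 [  4,   6,   0,  -2],
 [ 41,  21, -27, -61],
 [ 37,  15, -27, -59]]
Now row reduce the product.
R2 ← R2 + (4/27)·R1: [0, 2, 4/3, 2]
R3 ← R3 + (41/27)·R1: [0, -20, -40/3, -20]
R4 ← R4 + (37/27)·R1: [0, -22, -44/3, -22]
R3 ← R3 + (10)·R2: [0, 0, 0, 0]
R4 ← R4 + (11)·R2: [0, 0, 0, 0]
2 nonzero rows, so rank(AT) = 2.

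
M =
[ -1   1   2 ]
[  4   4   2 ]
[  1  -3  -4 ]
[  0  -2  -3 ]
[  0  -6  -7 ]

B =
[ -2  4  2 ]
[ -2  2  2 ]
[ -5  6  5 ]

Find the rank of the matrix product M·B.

First compute MB:
[[-10,  10,  10],
 [-26,  36,  26],
 [ 24, -26, -24],
 [ 19, -22, -19],
 [ 47, -54, -47]]
Now row reduce the product.
R2 ← R2 − (13/5)·R1: [0, 10, 0]
R3 ← R3 + (12/5)·R1: [0, -2, 0]
R4 ← R4 + (19/10)·R1: [0, -3, 0]
R5 ← R5 + (47/10)·R1: [0, -7, 0]
R3 ← R3 + (1/5)·R2: [0, 0, 0]
R4 ← R4 + (3/10)·R2: [0, 0, 0]
R5 ← R5 + (7/10)·R2: [0, 0, 0]
2 nonzero rows, so rank(MB) = 2.

2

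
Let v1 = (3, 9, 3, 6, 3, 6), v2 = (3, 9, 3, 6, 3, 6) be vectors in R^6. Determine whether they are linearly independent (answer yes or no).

no

Form the matrix with these vectors as rows and row reduce.
R2 ← R2 − R1: [0, 0, 0, 0, 0, 0]
1 nonzero row, so the 2 vectors span a space of dimension 1.
Since 1 < 2, the vectors are linearly dependent.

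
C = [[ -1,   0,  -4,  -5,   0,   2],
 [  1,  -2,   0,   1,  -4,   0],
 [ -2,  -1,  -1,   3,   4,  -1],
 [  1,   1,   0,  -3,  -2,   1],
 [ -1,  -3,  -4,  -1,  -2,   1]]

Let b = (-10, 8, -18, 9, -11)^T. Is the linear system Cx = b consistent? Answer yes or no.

yes

Row reduce the augmented matrix [C | b].
R2 ← R2 + R1: [0, -2, -4, -4, -4, 2, -2]
R3 ← R3 − (2)·R1: [0, -1, 7, 13, 4, -5, 2]
R4 ← R4 + R1: [0, 1, -4, -8, -2, 3, -1]
R5 ← R5 − R1: [0, -3, 0, 4, -2, -1, -1]
R3 ← R3 − (1/2)·R2: [0, 0, 9, 15, 6, -6, 3]
R4 ← R4 + (1/2)·R2: [0, 0, -6, -10, -4, 4, -2]
R5 ← R5 − (3/2)·R2: [0, 0, 6, 10, 4, -4, 2]
R4 ← R4 + (2/3)·R3: [0, 0, 0, 0, 0, 0, 0]
R5 ← R5 − (2/3)·R3: [0, 0, 0, 0, 0, 0, 0]
The echelon form has 3 nonzero rows, and every pivot lies in the first 6 columns, so rank(C) = rank([C|b]) = 3.
The system is consistent.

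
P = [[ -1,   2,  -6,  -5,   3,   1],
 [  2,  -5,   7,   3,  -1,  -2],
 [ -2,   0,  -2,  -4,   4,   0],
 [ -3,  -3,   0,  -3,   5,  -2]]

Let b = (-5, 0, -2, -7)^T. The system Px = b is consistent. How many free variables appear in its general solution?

Row reduce the augmented matrix [P | b].
R2 ← R2 + (2)·R1: [0, -1, -5, -7, 5, 0, -10]
R3 ← R3 − (2)·R1: [0, -4, 10, 6, -2, -2, 8]
R4 ← R4 − (3)·R1: [0, -9, 18, 12, -4, -5, 8]
R3 ← R3 − (4)·R2: [0, 0, 30, 34, -22, -2, 48]
R4 ← R4 − (9)·R2: [0, 0, 63, 75, -49, -5, 98]
R4 ← R4 − (21/10)·R3: [0, 0, 0, 18/5, -14/5, -4/5, -14/5]
The echelon form has 4 nonzero rows, and every pivot lies in the first 6 columns, so rank(P) = rank([P|b]) = 4.
The system is consistent.
Free variables = (unknowns) − (rank) = 6 − 4 = 2.

2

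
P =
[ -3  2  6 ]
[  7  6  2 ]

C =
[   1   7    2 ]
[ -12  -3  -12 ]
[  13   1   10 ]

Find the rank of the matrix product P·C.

First compute PC:
[[ 51, -21,  30],
 [-39,  33, -38]]
Now row reduce the product.
R2 ← R2 + (13/17)·R1: [0, 288/17, -256/17]
2 nonzero rows, so rank(PC) = 2.

2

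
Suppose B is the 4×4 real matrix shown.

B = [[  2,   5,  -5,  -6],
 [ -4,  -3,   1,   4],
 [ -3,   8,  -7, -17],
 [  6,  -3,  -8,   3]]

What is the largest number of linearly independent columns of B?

Row reduce to echelon form.
R2 ← R2 + (2)·R1: [0, 7, -9, -8]
R3 ← R3 + (3/2)·R1: [0, 31/2, -29/2, -26]
R4 ← R4 − (3)·R1: [0, -18, 7, 21]
R3 ← R3 − (31/14)·R2: [0, 0, 38/7, -58/7]
R4 ← R4 + (18/7)·R2: [0, 0, -113/7, 3/7]
R4 ← R4 + (113/38)·R3: [0, 0, 0, -460/19]
Echelon form has 4 nonzero rows, so rank(B) = 4.
The rank gives the maximum number of linearly independent columns: 4.

4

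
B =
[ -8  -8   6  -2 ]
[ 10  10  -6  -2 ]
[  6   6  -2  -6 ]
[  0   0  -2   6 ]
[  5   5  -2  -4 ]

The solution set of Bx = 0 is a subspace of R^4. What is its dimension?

2

Row reduce to echelon form.
R2 ← R2 + (5/4)·R1: [0, 0, 3/2, -9/2]
R3 ← R3 + (3/4)·R1: [0, 0, 5/2, -15/2]
R5 ← R5 + (5/8)·R1: [0, 0, 7/4, -21/4]
R3 ← R3 − (5/3)·R2: [0, 0, 0, 0]
R4 ← R4 + (4/3)·R2: [0, 0, 0, 0]
R5 ← R5 − (7/6)·R2: [0, 0, 0, 0]
2 nonzero rows, so rank(B) = 2.
B has 4 columns; by rank–nullity, nullity = 4 − 2 = 2.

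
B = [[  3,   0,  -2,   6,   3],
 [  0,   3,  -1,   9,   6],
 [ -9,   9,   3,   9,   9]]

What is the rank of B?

Row reduce to echelon form.
R3 ← R3 + (3)·R1: [0, 9, -3, 27, 18]
R3 ← R3 − (3)·R2: [0, 0, 0, 0, 0]
Echelon form has 2 nonzero rows, so rank(B) = 2.

2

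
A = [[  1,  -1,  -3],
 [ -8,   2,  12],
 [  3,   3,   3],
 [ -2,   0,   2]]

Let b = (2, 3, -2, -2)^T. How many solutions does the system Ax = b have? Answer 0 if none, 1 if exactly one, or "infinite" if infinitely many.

Row reduce the augmented matrix [A | b].
R2 ← R2 + (8)·R1: [0, -6, -12, 19]
R3 ← R3 − (3)·R1: [0, 6, 12, -8]
R4 ← R4 + (2)·R1: [0, -2, -4, 2]
R3 ← R3 + R2: [0, 0, 0, 11]
R4 ← R4 − (1/3)·R2: [0, 0, 0, -13/3]
R4 ← R4 + (13/33)·R3: [0, 0, 0, 0]
The echelon form has 3 nonzero rows; the last pivot sits in the augmented column, so rank(A) = 2 but rank([A|b]) = 3.
Since the ranks differ, the system is inconsistent.
It has no solutions.

0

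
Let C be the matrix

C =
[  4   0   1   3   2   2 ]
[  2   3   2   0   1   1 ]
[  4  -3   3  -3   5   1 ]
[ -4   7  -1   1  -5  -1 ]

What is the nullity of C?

Row reduce to echelon form.
R2 ← R2 − (1/2)·R1: [0, 3, 3/2, -3/2, 0, 0]
R3 ← R3 − R1: [0, -3, 2, -6, 3, -1]
R4 ← R4 + R1: [0, 7, 0, 4, -3, 1]
R3 ← R3 + R2: [0, 0, 7/2, -15/2, 3, -1]
R4 ← R4 − (7/3)·R2: [0, 0, -7/2, 15/2, -3, 1]
R4 ← R4 + R3: [0, 0, 0, 0, 0, 0]
3 nonzero rows, so rank(C) = 3.
C has 6 columns; by rank–nullity, nullity = 6 − 3 = 3.

3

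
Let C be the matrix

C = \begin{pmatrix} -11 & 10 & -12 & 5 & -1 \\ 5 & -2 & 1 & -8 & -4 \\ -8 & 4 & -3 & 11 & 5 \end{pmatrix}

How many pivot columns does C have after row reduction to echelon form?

Row reduce to echelon form.
R2 ← R2 + (5/11)·R1: [0, 28/11, -49/11, -63/11, -49/11]
R3 ← R3 − (8/11)·R1: [0, -36/11, 63/11, 81/11, 63/11]
R3 ← R3 + (9/7)·R2: [0, 0, 0, 0, 0]
Echelon form has 2 nonzero rows, so rank(C) = 2.
Each nonzero row contributes one pivot column: 2 pivot columns.

2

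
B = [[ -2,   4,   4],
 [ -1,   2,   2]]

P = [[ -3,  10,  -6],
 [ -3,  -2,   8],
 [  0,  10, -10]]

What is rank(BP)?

1

First compute BP:
[[ -6,  12,   4],
 [ -3,   6,   2]]
Now row reduce the product.
R2 ← R2 − (1/2)·R1: [0, 0, 0]
1 nonzero row, so rank(BP) = 1.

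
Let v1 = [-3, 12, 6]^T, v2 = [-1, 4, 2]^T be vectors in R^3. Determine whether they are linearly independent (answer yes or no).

no

Form the matrix with these vectors as rows and row reduce.
R2 ← R2 − (1/3)·R1: [0, 0, 0]
1 nonzero row, so the 2 vectors span a space of dimension 1.
Since 1 < 2, the vectors are linearly dependent.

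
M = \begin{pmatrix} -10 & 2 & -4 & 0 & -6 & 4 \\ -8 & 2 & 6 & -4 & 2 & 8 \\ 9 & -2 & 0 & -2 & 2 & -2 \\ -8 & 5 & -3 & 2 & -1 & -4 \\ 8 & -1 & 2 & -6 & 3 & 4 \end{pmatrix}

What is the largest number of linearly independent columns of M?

5

Row reduce to echelon form.
R2 ← R2 − (4/5)·R1: [0, 2/5, 46/5, -4, 34/5, 24/5]
R3 ← R3 + (9/10)·R1: [0, -1/5, -18/5, -2, -17/5, 8/5]
R4 ← R4 − (4/5)·R1: [0, 17/5, 1/5, 2, 19/5, -36/5]
R5 ← R5 + (4/5)·R1: [0, 3/5, -6/5, -6, -9/5, 36/5]
R3 ← R3 + (1/2)·R2: [0, 0, 1, -4, 0, 4]
R4 ← R4 − (17/2)·R2: [0, 0, -78, 36, -54, -48]
R5 ← R5 − (3/2)·R2: [0, 0, -15, 0, -12, 0]
R4 ← R4 + (78)·R3: [0, 0, 0, -276, -54, 264]
R5 ← R5 + (15)·R3: [0, 0, 0, -60, -12, 60]
R5 ← R5 − (5/23)·R4: [0, 0, 0, 0, -6/23, 60/23]
Echelon form has 5 nonzero rows, so rank(M) = 5.
The rank gives the maximum number of linearly independent columns: 5.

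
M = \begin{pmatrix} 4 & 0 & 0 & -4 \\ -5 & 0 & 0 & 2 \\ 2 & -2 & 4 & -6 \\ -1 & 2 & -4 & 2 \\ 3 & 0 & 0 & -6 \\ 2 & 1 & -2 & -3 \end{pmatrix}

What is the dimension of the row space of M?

3

Row reduce to echelon form.
R2 ← R2 + (5/4)·R1: [0, 0, 0, -3]
R3 ← R3 − (1/2)·R1: [0, -2, 4, -4]
R4 ← R4 + (1/4)·R1: [0, 2, -4, 1]
R5 ← R5 − (3/4)·R1: [0, 0, 0, -3]
R6 ← R6 − (1/2)·R1: [0, 1, -2, -1]
Swap R2 ↔ R3
R4 ← R4 + R2: [0, 0, 0, -3]
R6 ← R6 + (1/2)·R2: [0, 0, 0, -3]
R4 ← R4 − R3: [0, 0, 0, 0]
R5 ← R5 − R3: [0, 0, 0, 0]
R6 ← R6 − R3: [0, 0, 0, 0]
Echelon form has 3 nonzero rows, so rank(M) = 3.
The row space has dimension equal to the rank: 3.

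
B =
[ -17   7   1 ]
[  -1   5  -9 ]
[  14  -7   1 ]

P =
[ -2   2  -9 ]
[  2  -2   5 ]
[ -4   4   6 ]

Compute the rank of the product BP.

2

First compute BP:
[[ 44, -44, 194],
 [ 48, -48, -20],
 [-46,  46, -155]]
Now row reduce the product.
R2 ← R2 − (12/11)·R1: [0, 0, -2548/11]
R3 ← R3 + (23/22)·R1: [0, 0, 526/11]
R3 ← R3 + (263/1274)·R2: [0, 0, 0]
2 nonzero rows, so rank(BP) = 2.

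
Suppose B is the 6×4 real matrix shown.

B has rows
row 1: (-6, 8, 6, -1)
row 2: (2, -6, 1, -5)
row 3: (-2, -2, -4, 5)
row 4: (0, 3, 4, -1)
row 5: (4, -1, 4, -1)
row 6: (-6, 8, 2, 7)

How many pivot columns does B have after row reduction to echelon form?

4

Row reduce to echelon form.
R2 ← R2 + (1/3)·R1: [0, -10/3, 3, -16/3]
R3 ← R3 − (1/3)·R1: [0, -14/3, -6, 16/3]
R5 ← R5 + (2/3)·R1: [0, 13/3, 8, -5/3]
R6 ← R6 − R1: [0, 0, -4, 8]
R3 ← R3 − (7/5)·R2: [0, 0, -51/5, 64/5]
R4 ← R4 + (9/10)·R2: [0, 0, 67/10, -29/5]
R5 ← R5 + (13/10)·R2: [0, 0, 119/10, -43/5]
R4 ← R4 + (67/102)·R3: [0, 0, 0, 133/51]
R5 ← R5 + (7/6)·R3: [0, 0, 0, 19/3]
R6 ← R6 − (20/51)·R3: [0, 0, 0, 152/51]
R5 ← R5 − (17/7)·R4: [0, 0, 0, 0]
R6 ← R6 − (8/7)·R4: [0, 0, 0, 0]
Echelon form has 4 nonzero rows, so rank(B) = 4.
Each nonzero row contributes one pivot column: 4 pivot columns.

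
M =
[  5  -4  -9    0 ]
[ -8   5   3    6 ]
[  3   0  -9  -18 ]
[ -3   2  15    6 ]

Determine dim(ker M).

1

Row reduce to echelon form.
R2 ← R2 + (8/5)·R1: [0, -7/5, -57/5, 6]
R3 ← R3 − (3/5)·R1: [0, 12/5, -18/5, -18]
R4 ← R4 + (3/5)·R1: [0, -2/5, 48/5, 6]
R3 ← R3 + (12/7)·R2: [0, 0, -162/7, -54/7]
R4 ← R4 − (2/7)·R2: [0, 0, 90/7, 30/7]
R4 ← R4 + (5/9)·R3: [0, 0, 0, 0]
3 nonzero rows, so rank(M) = 3.
M has 4 columns; by rank–nullity, nullity = 4 − 3 = 1.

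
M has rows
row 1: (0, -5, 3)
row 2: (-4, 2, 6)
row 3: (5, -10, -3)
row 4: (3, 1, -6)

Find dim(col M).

2

Row reduce to echelon form.
Swap R1 ↔ R2
R3 ← R3 + (5/4)·R1: [0, -15/2, 9/2]
R4 ← R4 + (3/4)·R1: [0, 5/2, -3/2]
R3 ← R3 − (3/2)·R2: [0, 0, 0]
R4 ← R4 + (1/2)·R2: [0, 0, 0]
Echelon form has 2 nonzero rows, so rank(M) = 2.
The column space has dimension equal to the rank: 2.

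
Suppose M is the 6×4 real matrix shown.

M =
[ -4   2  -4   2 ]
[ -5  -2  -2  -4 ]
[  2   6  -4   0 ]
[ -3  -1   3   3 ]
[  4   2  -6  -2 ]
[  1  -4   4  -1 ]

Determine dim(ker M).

0

Row reduce to echelon form.
R2 ← R2 − (5/4)·R1: [0, -9/2, 3, -13/2]
R3 ← R3 + (1/2)·R1: [0, 7, -6, 1]
R4 ← R4 − (3/4)·R1: [0, -5/2, 6, 3/2]
R5 ← R5 + R1: [0, 4, -10, 0]
R6 ← R6 + (1/4)·R1: [0, -7/2, 3, -1/2]
R3 ← R3 + (14/9)·R2: [0, 0, -4/3, -82/9]
R4 ← R4 − (5/9)·R2: [0, 0, 13/3, 46/9]
R5 ← R5 + (8/9)·R2: [0, 0, -22/3, -52/9]
R6 ← R6 − (7/9)·R2: [0, 0, 2/3, 41/9]
R4 ← R4 + (13/4)·R3: [0, 0, 0, -49/2]
R5 ← R5 − (11/2)·R3: [0, 0, 0, 133/3]
R6 ← R6 + (1/2)·R3: [0, 0, 0, 0]
R5 ← R5 + (38/21)·R4: [0, 0, 0, 0]
4 nonzero rows, so rank(M) = 4.
M has 4 columns; by rank–nullity, nullity = 4 − 4 = 0.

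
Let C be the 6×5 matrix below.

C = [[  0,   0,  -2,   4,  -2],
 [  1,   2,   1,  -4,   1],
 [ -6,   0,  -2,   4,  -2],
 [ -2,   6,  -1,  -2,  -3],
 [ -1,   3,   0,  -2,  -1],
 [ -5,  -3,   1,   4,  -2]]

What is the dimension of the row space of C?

4

Row reduce to echelon form.
Swap R1 ↔ R2
R3 ← R3 + (6)·R1: [0, 12, 4, -20, 4]
R4 ← R4 + (2)·R1: [0, 10, 1, -10, -1]
R5 ← R5 + R1: [0, 5, 1, -6, 0]
R6 ← R6 + (5)·R1: [0, 7, 6, -16, 3]
Swap R2 ↔ R3
R4 ← R4 − (5/6)·R2: [0, 0, -7/3, 20/3, -13/3]
R5 ← R5 − (5/12)·R2: [0, 0, -2/3, 7/3, -5/3]
R6 ← R6 − (7/12)·R2: [0, 0, 11/3, -13/3, 2/3]
R4 ← R4 − (7/6)·R3: [0, 0, 0, 2, -2]
R5 ← R5 − (1/3)·R3: [0, 0, 0, 1, -1]
R6 ← R6 + (11/6)·R3: [0, 0, 0, 3, -3]
R5 ← R5 − (1/2)·R4: [0, 0, 0, 0, 0]
R6 ← R6 − (3/2)·R4: [0, 0, 0, 0, 0]
Echelon form has 4 nonzero rows, so rank(C) = 4.
The row space has dimension equal to the rank: 4.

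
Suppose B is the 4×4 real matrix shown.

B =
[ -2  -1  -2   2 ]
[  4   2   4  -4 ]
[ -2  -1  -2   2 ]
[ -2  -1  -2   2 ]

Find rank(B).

1

Row reduce to echelon form.
R2 ← R2 + (2)·R1: [0, 0, 0, 0]
R3 ← R3 − R1: [0, 0, 0, 0]
R4 ← R4 − R1: [0, 0, 0, 0]
Echelon form has 1 nonzero row, so rank(B) = 1.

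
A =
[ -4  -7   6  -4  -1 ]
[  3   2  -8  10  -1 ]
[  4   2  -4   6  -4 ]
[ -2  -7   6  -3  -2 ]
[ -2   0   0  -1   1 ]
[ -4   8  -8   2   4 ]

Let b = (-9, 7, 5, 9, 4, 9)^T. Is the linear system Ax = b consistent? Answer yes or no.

no

Row reduce the augmented matrix [A | b].
R2 ← R2 + (3/4)·R1: [0, -13/4, -7/2, 7, -7/4, 1/4]
R3 ← R3 + R1: [0, -5, 2, 2, -5, -4]
R4 ← R4 − (1/2)·R1: [0, -7/2, 3, -1, -3/2, 27/2]
R5 ← R5 − (1/2)·R1: [0, 7/2, -3, 1, 3/2, 17/2]
R6 ← R6 − R1: [0, 15, -14, 6, 5, 18]
R3 ← R3 − (20/13)·R2: [0, 0, 96/13, -114/13, -30/13, -57/13]
R4 ← R4 − (14/13)·R2: [0, 0, 88/13, -111/13, 5/13, 172/13]
R5 ← R5 + (14/13)·R2: [0, 0, -88/13, 111/13, -5/13, 114/13]
R6 ← R6 + (60/13)·R2: [0, 0, -392/13, 498/13, -40/13, 249/13]
R4 ← R4 − (11/12)·R3: [0, 0, 0, -1/2, 5/2, 69/4]
R5 ← R5 + (11/12)·R3: [0, 0, 0, 1/2, -5/2, 19/4]
R6 ← R6 + (49/12)·R3: [0, 0, 0, 5/2, -25/2, 5/4]
R5 ← R5 + R4: [0, 0, 0, 0, 0, 22]
R6 ← R6 + (5)·R4: [0, 0, 0, 0, 0, 175/2]
R6 ← R6 − (175/44)·R5: [0, 0, 0, 0, 0, 0]
The echelon form has 5 nonzero rows; the last pivot sits in the augmented column, so rank(A) = 4 but rank([A|b]) = 5.
Since the ranks differ, the system is inconsistent.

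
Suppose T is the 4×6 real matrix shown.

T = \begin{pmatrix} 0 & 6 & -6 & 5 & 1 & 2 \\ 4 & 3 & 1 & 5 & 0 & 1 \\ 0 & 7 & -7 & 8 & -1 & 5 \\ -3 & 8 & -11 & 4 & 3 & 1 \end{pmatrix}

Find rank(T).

4

Row reduce to echelon form.
Swap R1 ↔ R2
R4 ← R4 + (3/4)·R1: [0, 41/4, -41/4, 31/4, 3, 7/4]
R3 ← R3 − (7/6)·R2: [0, 0, 0, 13/6, -13/6, 8/3]
R4 ← R4 − (41/24)·R2: [0, 0, 0, -19/24, 31/24, -5/3]
R4 ← R4 + (19/52)·R3: [0, 0, 0, 0, 1/2, -9/13]
Echelon form has 4 nonzero rows, so rank(T) = 4.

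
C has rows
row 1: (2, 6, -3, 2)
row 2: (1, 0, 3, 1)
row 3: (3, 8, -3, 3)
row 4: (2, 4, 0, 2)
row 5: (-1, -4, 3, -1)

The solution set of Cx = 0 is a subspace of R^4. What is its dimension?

Row reduce to echelon form.
R2 ← R2 − (1/2)·R1: [0, -3, 9/2, 0]
R3 ← R3 − (3/2)·R1: [0, -1, 3/2, 0]
R4 ← R4 − R1: [0, -2, 3, 0]
R5 ← R5 + (1/2)·R1: [0, -1, 3/2, 0]
R3 ← R3 − (1/3)·R2: [0, 0, 0, 0]
R4 ← R4 − (2/3)·R2: [0, 0, 0, 0]
R5 ← R5 − (1/3)·R2: [0, 0, 0, 0]
2 nonzero rows, so rank(C) = 2.
C has 4 columns; by rank–nullity, nullity = 4 − 2 = 2.

2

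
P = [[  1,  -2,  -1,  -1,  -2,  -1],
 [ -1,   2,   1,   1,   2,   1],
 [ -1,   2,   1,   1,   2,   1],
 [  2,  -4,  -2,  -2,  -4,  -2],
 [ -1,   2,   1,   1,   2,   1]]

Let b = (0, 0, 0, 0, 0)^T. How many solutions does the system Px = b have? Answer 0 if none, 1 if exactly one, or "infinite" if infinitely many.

Row reduce the augmented matrix [P | b].
R2 ← R2 + R1: [0, 0, 0, 0, 0, 0, 0]
R3 ← R3 + R1: [0, 0, 0, 0, 0, 0, 0]
R4 ← R4 − (2)·R1: [0, 0, 0, 0, 0, 0, 0]
R5 ← R5 + R1: [0, 0, 0, 0, 0, 0, 0]
The echelon form has 1 nonzero rows, and every pivot lies in the first 6 columns, so rank(P) = rank([P|b]) = 1.
The system is consistent.
rank = 1 < 6 unknowns, so there are infinitely many solutions.

infinite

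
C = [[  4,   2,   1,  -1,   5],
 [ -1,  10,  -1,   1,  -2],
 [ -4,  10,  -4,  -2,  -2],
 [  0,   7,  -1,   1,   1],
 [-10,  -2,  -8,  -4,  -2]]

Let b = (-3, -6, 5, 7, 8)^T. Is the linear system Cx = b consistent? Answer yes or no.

Row reduce the augmented matrix [C | b].
R2 ← R2 + (1/4)·R1: [0, 21/2, -3/4, 3/4, -3/4, -27/4]
R3 ← R3 + R1: [0, 12, -3, -3, 3, 2]
R5 ← R5 + (5/2)·R1: [0, 3, -11/2, -13/2, 21/2, 1/2]
R3 ← R3 − (8/7)·R2: [0, 0, -15/7, -27/7, 27/7, 68/7]
R4 ← R4 − (2/3)·R2: [0, 0, -1/2, 1/2, 3/2, 23/2]
R5 ← R5 − (2/7)·R2: [0, 0, -37/7, -47/7, 75/7, 17/7]
R4 ← R4 − (7/30)·R3: [0, 0, 0, 7/5, 3/5, 277/30]
R5 ← R5 − (37/15)·R3: [0, 0, 0, 14/5, 6/5, -323/15]
R5 ← R5 − (2)·R4: [0, 0, 0, 0, 0, -40]
The echelon form has 5 nonzero rows; the last pivot sits in the augmented column, so rank(C) = 4 but rank([C|b]) = 5.
Since the ranks differ, the system is inconsistent.

no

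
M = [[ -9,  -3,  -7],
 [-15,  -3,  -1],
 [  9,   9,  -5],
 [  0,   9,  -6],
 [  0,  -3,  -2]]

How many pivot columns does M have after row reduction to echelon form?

Row reduce to echelon form.
R2 ← R2 − (5/3)·R1: [0, 2, 32/3]
R3 ← R3 + R1: [0, 6, -12]
R3 ← R3 − (3)·R2: [0, 0, -44]
R4 ← R4 − (9/2)·R2: [0, 0, -54]
R5 ← R5 + (3/2)·R2: [0, 0, 14]
R4 ← R4 − (27/22)·R3: [0, 0, 0]
R5 ← R5 + (7/22)·R3: [0, 0, 0]
Echelon form has 3 nonzero rows, so rank(M) = 3.
Each nonzero row contributes one pivot column: 3 pivot columns.

3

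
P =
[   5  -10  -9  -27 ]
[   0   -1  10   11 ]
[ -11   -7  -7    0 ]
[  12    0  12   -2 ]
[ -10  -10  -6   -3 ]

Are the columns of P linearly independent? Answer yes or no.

no

Row reduce P to echelon form.
R3 ← R3 + (11/5)·R1: [0, -29, -134/5, -297/5]
R4 ← R4 − (12/5)·R1: [0, 24, 168/5, 314/5]
R5 ← R5 + (2)·R1: [0, -30, -24, -57]
R3 ← R3 − (29)·R2: [0, 0, -1584/5, -1892/5]
R4 ← R4 + (24)·R2: [0, 0, 1368/5, 1634/5]
R5 ← R5 − (30)·R2: [0, 0, -324, -387]
R4 ← R4 + (19/22)·R3: [0, 0, 0, 0]
R5 ← R5 − (45/44)·R3: [0, 0, 0, 0]
3 pivots among 4 columns.
Only 3 < 4 pivot columns, so the columns are linearly dependent.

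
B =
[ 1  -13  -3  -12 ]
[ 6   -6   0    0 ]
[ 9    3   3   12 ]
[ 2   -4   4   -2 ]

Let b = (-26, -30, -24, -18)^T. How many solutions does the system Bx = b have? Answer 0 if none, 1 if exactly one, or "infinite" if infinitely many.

Row reduce the augmented matrix [B | b].
R2 ← R2 − (6)·R1: [0, 72, 18, 72, 126]
R3 ← R3 − (9)·R1: [0, 120, 30, 120, 210]
R4 ← R4 − (2)·R1: [0, 22, 10, 22, 34]
R3 ← R3 − (5/3)·R2: [0, 0, 0, 0, 0]
R4 ← R4 − (11/36)·R2: [0, 0, 9/2, 0, -9/2]
Swap R3 ↔ R4
The echelon form has 3 nonzero rows, and every pivot lies in the first 4 columns, so rank(B) = rank([B|b]) = 3.
The system is consistent.
rank = 3 < 4 unknowns, so there are infinitely many solutions.

infinite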